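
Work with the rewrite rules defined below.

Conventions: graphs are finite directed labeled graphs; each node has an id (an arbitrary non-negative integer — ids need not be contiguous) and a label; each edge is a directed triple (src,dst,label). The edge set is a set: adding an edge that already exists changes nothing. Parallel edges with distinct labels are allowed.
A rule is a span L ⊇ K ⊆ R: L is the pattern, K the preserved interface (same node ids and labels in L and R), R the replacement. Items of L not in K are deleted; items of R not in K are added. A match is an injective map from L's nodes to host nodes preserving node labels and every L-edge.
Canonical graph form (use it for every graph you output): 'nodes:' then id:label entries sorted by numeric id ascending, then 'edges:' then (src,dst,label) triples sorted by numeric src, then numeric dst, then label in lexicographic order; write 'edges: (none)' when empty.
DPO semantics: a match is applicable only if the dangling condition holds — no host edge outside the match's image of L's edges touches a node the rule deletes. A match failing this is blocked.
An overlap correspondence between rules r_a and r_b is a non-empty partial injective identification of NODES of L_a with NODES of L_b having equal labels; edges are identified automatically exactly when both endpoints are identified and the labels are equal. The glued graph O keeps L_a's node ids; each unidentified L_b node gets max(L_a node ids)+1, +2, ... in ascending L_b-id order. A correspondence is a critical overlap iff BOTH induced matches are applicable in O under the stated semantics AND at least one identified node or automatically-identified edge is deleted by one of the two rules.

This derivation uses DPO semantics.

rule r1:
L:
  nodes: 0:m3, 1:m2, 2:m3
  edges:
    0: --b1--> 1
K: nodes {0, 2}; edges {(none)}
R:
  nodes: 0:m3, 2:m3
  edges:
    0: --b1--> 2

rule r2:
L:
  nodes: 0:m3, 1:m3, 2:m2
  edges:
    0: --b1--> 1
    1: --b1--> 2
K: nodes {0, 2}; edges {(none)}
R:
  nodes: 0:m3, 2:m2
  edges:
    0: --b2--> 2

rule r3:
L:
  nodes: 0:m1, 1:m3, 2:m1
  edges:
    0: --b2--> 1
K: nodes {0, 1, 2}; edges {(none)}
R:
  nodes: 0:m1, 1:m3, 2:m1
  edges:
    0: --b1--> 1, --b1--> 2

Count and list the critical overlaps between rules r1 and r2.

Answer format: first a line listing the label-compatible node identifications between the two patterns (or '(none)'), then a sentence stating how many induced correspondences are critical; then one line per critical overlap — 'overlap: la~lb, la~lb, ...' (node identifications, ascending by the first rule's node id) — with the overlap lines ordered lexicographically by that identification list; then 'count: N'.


label-compatible node identifications between L(r1) and L(r2): 0~0, 0~1, 1~2, 2~0, 2~1
4 of the induced correspondences are critical overlaps of r1 and r2.
overlap: 0~0, 2~1
overlap: 0~1, 1~2
overlap: 0~1, 1~2, 2~0
overlap: 2~1
count: 4


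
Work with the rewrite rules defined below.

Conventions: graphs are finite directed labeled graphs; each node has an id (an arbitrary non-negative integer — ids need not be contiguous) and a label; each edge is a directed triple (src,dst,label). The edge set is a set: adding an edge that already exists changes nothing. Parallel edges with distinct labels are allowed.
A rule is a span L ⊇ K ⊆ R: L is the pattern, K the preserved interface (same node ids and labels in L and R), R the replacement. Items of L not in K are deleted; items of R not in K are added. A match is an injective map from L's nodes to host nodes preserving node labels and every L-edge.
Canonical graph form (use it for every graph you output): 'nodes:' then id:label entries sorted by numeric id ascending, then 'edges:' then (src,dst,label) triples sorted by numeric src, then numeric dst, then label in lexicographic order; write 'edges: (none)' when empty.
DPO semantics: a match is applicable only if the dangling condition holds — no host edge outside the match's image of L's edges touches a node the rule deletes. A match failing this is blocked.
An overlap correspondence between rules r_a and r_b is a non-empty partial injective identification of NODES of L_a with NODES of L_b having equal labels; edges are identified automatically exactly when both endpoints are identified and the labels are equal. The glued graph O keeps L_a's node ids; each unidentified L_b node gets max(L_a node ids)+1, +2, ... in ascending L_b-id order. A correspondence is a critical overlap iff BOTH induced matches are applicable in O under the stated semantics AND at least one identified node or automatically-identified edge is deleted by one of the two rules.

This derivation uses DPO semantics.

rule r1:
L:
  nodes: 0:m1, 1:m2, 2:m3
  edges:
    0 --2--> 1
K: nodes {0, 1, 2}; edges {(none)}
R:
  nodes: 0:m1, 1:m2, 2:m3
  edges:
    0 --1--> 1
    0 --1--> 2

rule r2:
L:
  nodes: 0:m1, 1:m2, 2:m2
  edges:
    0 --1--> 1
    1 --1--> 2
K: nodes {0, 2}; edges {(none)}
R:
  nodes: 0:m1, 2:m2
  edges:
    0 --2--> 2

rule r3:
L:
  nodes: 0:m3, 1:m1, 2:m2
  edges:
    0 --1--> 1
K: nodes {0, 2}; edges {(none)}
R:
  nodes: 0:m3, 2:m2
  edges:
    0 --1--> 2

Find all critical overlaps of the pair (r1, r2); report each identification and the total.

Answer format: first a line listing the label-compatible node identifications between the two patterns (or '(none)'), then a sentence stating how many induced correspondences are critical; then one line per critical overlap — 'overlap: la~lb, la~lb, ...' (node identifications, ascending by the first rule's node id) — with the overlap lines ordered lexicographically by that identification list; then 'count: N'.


label-compatible node identifications between L(r1) and L(r2): 0~0, 1~1, 1~2
0 of the induced correspondences are critical overlaps of r1 and r2.
count: 0


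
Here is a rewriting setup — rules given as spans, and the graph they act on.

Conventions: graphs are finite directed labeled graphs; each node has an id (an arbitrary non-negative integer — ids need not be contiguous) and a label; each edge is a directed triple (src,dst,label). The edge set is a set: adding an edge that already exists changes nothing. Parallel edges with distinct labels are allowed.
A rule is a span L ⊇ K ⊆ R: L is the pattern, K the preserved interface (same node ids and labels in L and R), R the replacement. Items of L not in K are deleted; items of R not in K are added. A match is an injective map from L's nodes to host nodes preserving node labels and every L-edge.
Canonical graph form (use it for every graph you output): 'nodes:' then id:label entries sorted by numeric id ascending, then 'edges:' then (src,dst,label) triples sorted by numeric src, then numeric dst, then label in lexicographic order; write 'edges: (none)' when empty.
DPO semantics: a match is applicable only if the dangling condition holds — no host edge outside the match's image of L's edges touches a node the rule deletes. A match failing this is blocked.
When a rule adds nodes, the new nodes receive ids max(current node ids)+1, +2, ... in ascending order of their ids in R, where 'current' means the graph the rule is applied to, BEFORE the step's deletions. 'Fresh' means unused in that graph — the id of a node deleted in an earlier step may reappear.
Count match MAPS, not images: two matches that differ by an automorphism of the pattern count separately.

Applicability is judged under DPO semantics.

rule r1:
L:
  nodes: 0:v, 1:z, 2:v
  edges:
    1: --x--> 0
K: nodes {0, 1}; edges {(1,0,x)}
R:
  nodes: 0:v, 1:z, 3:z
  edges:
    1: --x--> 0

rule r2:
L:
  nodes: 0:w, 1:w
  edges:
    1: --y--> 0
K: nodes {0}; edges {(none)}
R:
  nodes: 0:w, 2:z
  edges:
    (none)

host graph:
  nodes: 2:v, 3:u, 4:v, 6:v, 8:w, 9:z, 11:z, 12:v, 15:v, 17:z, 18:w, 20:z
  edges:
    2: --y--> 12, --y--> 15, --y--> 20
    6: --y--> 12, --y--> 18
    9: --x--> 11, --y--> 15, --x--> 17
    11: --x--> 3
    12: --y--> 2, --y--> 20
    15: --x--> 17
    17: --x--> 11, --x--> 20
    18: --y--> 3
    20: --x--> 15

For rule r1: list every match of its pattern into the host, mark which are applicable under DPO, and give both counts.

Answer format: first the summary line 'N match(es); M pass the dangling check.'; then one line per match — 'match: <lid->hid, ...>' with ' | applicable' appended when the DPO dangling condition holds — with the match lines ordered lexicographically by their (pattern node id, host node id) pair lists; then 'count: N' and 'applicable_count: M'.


4 match(es); 1 pass the dangling check.
match: 0->15, 1->20, 2->2
match: 0->15, 1->20, 2->4 | applicable
match: 0->15, 1->20, 2->6
match: 0->15, 1->20, 2->12
count: 4
applicable_count: 1


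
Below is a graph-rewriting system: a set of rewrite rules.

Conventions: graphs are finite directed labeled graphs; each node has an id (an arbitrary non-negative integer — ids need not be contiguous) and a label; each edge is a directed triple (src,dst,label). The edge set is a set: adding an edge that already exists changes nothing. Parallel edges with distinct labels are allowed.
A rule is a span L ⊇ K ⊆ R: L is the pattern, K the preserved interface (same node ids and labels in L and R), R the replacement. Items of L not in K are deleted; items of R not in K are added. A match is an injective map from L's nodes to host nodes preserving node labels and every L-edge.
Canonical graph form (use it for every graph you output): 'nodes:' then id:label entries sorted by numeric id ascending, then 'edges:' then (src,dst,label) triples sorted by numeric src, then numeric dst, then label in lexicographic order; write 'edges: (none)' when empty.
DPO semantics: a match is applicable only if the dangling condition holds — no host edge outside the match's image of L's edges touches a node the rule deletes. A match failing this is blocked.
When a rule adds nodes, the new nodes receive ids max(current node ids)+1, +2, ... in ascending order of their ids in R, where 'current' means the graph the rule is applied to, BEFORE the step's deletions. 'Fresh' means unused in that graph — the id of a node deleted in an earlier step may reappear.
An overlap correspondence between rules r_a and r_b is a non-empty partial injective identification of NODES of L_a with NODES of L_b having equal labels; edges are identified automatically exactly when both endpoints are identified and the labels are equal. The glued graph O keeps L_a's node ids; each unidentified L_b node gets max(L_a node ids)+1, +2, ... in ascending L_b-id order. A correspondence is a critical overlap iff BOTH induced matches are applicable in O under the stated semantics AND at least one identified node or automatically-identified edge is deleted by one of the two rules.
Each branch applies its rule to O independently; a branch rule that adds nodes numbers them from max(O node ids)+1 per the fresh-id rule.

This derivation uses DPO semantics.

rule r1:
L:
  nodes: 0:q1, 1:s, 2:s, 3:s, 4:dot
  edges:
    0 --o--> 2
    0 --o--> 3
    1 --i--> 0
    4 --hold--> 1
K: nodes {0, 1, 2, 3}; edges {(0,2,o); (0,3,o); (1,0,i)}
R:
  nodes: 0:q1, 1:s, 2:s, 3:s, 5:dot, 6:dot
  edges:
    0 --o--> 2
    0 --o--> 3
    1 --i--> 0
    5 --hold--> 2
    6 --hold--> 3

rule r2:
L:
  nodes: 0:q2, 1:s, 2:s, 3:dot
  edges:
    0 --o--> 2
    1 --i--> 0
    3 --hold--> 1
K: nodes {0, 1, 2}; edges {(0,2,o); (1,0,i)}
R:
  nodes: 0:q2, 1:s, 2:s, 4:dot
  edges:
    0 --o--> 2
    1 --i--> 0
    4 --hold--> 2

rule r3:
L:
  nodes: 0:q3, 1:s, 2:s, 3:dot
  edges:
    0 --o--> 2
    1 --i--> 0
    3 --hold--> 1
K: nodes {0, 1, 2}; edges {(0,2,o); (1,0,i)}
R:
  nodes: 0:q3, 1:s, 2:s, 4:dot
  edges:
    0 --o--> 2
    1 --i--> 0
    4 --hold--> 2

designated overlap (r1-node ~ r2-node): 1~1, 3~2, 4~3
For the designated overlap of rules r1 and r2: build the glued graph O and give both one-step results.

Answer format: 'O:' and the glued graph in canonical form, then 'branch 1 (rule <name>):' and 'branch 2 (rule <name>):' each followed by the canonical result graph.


O:
nodes: 0:q1, 1:s, 2:s, 3:s, 4:dot, 5:q2
edges: (0,2,o); (0,3,o); (1,0,i); (1,5,i); (4,1,hold); (5,3,o)
branch 1 (rule r1):
nodes: 0:q1, 1:s, 2:s, 3:s, 5:q2, 6:dot, 7:dot
edges: (0,2,o); (0,3,o); (1,0,i); (1,5,i); (5,3,o); (6,2,hold); (7,3,hold)
branch 2 (rule r2):
nodes: 0:q1, 1:s, 2:s, 3:s, 5:q2, 6:dot
edges: (0,2,o); (0,3,o); (1,0,i); (1,5,i); (5,3,o); (6,3,hold)


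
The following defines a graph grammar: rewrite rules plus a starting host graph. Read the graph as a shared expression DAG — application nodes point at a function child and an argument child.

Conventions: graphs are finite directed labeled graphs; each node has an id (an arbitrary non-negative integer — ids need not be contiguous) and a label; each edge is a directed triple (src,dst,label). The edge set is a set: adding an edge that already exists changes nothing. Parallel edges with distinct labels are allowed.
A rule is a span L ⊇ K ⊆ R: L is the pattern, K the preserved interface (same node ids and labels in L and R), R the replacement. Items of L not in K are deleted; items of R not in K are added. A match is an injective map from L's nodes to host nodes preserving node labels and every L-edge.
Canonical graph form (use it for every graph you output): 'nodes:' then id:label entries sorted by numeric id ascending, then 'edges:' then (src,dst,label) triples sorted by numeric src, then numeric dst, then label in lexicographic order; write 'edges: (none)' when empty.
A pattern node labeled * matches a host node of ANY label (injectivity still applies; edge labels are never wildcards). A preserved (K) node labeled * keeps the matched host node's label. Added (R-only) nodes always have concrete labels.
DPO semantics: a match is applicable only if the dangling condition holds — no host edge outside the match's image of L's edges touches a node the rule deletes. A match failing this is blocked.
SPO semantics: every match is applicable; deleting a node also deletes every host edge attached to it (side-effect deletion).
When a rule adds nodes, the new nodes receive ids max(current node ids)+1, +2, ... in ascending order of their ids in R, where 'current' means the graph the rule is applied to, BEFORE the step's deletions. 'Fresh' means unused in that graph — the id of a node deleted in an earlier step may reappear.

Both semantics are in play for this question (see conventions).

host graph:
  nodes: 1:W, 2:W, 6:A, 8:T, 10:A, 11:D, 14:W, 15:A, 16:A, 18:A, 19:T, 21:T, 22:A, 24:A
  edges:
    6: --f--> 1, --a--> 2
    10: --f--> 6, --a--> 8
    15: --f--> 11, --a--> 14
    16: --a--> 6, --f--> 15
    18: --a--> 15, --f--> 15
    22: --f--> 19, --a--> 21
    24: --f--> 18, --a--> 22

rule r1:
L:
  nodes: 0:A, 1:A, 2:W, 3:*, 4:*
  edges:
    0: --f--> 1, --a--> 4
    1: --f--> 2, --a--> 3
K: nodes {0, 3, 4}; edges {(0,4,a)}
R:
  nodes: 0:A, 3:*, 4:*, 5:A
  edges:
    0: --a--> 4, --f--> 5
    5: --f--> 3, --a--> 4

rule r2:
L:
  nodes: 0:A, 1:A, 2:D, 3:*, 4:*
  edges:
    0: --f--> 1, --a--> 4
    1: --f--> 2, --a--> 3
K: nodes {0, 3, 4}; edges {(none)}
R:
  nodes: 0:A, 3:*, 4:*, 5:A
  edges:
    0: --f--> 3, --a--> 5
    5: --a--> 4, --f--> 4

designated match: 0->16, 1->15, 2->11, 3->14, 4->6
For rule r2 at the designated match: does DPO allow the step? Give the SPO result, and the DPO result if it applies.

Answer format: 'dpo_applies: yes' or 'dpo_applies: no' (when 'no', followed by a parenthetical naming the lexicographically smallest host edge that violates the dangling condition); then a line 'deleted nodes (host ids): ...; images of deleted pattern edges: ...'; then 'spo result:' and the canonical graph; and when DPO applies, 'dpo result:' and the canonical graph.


dpo_applies: no
(the rule deletes node 15, which keeps host edge (18,15,a) outside the match image — the dangling condition fails, DPO blocks; SPO proceeds and side-deletes such edges)
deleted nodes (host ids): 11, 15; images of deleted pattern edges: (15,11,f); (15,14,a); (16,6,a); (16,15,f)
spo result:
nodes: 1:W, 2:W, 6:A, 8:T, 10:A, 14:W, 16:A, 18:A, 19:T, 21:T, 22:A, 24:A, 25:A
edges: (6,1,f); (6,2,a); (10,6,f); (10,8,a); (16,14,f); (16,25,a); (22,19,f); (22,21,a); (24,18,f); (24,22,a); (25,6,a); (25,6,f)


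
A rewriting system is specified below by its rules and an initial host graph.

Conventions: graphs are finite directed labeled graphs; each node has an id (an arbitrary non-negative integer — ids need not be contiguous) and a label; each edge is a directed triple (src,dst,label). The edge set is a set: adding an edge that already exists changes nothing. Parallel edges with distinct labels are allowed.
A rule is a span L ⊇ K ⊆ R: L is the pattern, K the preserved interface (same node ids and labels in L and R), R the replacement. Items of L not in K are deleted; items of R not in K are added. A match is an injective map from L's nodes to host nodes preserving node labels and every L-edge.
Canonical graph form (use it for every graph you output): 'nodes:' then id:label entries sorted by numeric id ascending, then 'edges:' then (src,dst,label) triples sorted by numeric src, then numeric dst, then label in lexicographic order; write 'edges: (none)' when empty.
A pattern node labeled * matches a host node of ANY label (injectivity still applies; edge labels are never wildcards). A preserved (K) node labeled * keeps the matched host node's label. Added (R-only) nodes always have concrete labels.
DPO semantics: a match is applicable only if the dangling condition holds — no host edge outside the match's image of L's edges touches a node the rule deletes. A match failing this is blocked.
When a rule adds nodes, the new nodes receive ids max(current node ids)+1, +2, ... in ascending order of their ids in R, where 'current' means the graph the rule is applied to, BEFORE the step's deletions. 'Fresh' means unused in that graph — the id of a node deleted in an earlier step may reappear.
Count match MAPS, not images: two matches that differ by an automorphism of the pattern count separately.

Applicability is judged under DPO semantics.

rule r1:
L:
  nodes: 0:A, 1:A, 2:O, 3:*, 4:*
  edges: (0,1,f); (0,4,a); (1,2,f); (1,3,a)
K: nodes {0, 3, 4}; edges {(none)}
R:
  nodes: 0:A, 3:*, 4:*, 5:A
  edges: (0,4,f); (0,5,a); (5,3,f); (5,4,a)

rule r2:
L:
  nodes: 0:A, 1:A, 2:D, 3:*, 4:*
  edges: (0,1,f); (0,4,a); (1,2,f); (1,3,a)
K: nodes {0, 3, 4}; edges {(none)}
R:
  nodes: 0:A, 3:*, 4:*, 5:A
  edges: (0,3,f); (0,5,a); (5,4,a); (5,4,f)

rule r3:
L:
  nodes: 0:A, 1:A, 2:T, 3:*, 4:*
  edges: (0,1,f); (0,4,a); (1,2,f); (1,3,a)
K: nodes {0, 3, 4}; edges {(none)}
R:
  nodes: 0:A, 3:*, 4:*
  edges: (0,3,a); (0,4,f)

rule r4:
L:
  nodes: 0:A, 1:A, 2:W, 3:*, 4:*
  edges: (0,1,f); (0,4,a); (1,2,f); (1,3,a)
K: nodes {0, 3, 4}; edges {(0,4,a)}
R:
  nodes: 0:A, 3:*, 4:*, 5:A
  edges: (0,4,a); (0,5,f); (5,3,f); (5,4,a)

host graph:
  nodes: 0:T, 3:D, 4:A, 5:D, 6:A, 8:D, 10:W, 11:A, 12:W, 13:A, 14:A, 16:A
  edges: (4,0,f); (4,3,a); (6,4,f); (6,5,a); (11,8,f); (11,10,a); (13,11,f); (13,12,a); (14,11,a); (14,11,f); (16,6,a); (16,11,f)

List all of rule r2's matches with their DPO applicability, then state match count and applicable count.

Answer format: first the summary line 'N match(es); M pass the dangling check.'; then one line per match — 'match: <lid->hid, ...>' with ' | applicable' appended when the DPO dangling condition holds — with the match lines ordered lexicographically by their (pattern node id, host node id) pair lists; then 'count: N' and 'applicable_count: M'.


2 match(es); 0 pass the dangling check.
match: 0->13, 1->11, 2->8, 3->10, 4->12
match: 0->16, 1->11, 2->8, 3->10, 4->6
count: 2
applicable_count: 0


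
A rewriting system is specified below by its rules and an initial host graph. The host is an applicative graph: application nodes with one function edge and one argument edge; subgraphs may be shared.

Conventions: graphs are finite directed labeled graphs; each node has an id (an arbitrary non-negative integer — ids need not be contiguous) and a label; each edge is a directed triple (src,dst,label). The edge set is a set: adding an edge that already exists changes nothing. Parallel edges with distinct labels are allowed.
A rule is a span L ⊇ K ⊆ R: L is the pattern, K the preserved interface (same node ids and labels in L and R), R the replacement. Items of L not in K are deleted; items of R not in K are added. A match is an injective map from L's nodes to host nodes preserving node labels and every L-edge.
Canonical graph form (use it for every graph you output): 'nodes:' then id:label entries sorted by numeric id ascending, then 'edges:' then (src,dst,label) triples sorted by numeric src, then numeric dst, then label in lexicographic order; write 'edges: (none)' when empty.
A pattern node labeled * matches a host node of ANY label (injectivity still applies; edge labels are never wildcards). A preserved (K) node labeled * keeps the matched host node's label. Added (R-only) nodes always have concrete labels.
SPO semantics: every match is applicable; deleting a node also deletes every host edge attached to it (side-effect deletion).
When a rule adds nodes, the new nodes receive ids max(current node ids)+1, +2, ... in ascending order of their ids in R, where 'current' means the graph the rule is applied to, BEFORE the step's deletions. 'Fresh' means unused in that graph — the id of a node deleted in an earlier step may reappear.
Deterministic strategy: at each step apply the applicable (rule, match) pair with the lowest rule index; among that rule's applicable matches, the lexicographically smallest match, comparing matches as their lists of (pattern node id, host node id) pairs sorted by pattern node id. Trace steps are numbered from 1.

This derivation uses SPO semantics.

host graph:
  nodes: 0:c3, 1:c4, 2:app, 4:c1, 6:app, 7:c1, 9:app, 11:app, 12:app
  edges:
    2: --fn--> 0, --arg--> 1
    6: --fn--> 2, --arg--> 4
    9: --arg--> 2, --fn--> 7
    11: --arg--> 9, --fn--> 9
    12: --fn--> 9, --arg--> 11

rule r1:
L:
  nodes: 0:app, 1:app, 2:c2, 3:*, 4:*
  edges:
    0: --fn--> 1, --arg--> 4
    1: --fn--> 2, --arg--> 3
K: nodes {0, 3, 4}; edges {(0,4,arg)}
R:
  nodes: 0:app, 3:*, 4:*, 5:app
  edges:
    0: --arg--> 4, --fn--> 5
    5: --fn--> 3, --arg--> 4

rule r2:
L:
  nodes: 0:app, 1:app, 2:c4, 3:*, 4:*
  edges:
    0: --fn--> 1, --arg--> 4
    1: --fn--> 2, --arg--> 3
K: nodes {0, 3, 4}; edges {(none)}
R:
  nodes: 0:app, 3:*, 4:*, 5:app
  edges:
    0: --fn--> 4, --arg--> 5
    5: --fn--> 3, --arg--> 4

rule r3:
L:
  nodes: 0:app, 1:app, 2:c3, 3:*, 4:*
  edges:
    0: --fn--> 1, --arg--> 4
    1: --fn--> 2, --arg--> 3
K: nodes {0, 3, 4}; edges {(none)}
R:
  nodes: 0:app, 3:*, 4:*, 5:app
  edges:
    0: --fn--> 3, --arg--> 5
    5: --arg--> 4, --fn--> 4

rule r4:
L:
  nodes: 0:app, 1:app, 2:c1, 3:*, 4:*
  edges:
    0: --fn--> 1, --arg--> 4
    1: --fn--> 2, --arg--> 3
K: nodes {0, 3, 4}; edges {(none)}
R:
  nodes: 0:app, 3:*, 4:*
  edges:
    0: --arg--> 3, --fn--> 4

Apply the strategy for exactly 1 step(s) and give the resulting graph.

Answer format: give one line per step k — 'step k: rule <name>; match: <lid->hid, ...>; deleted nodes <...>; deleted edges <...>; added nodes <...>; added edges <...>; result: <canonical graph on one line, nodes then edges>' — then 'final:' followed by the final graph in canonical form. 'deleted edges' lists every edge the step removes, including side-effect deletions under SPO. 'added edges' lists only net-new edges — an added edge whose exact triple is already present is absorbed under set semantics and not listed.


step 1: rule r3; match: 0->6, 1->2, 2->0, 3->1, 4->4; deleted nodes 0, 2; deleted edges (2,0,fn); (2,1,arg); (6,2,fn); (6,4,arg); (9,2,arg); added nodes 13; added edges (6,1,fn); (6,13,arg); (13,4,arg); (13,4,fn); result: nodes: 1:c4, 4:c1, 6:app, 7:c1, 9:app, 11:app, 12:app, 13:app edges: (6,1,fn); (6,13,arg); (9,7,fn); (11,9,arg); (11,9,fn); (12,9,fn); (12,11,arg); (13,4,arg); (13,4,fn)
final:
nodes: 1:c4, 4:c1, 6:app, 7:c1, 9:app, 11:app, 12:app, 13:app
edges: (6,1,fn); (6,13,arg); (9,7,fn); (11,9,arg); (11,9,fn); (12,9,fn); (12,11,arg); (13,4,arg); (13,4,fn)


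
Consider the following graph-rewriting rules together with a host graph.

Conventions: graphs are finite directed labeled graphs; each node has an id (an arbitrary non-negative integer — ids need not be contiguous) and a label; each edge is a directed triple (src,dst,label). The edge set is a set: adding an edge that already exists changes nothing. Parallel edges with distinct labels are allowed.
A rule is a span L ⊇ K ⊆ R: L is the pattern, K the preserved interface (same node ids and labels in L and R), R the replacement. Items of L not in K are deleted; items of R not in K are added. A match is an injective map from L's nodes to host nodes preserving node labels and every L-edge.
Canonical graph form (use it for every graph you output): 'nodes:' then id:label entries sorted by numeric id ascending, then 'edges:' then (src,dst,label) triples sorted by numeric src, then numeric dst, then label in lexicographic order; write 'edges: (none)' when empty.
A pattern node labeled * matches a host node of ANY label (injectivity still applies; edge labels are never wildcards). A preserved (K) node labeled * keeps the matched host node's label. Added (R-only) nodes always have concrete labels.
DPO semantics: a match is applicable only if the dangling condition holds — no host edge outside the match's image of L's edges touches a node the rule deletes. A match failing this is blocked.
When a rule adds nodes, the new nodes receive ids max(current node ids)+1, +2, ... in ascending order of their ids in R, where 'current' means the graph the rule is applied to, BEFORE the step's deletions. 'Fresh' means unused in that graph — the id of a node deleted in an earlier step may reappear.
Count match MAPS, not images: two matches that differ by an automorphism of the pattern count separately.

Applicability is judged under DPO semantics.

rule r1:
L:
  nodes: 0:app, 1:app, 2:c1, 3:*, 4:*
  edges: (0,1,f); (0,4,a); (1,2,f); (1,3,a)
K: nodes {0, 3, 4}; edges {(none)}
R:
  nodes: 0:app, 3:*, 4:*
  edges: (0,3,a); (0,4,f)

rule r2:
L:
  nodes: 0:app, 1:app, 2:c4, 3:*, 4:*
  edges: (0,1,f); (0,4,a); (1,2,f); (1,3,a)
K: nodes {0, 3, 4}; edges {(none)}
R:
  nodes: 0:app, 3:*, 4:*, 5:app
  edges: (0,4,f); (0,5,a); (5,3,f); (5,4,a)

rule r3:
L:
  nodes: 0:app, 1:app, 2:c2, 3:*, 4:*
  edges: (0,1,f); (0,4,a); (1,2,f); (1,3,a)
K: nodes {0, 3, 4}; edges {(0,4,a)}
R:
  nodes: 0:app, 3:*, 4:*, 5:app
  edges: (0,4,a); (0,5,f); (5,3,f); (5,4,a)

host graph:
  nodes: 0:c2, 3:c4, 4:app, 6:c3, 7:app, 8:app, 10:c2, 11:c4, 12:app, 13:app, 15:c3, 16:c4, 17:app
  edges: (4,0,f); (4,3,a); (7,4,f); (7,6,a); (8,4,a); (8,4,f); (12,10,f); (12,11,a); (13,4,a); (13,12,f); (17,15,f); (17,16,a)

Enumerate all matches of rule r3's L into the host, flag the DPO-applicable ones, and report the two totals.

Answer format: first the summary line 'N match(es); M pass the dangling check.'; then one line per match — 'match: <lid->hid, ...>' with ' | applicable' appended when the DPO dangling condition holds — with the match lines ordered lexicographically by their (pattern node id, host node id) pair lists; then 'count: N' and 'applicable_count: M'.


2 match(es); 1 pass the dangling check.
match: 0->7, 1->4, 2->0, 3->3, 4->6
match: 0->13, 1->12, 2->10, 3->11, 4->4 | applicable
count: 2
applicable_count: 1


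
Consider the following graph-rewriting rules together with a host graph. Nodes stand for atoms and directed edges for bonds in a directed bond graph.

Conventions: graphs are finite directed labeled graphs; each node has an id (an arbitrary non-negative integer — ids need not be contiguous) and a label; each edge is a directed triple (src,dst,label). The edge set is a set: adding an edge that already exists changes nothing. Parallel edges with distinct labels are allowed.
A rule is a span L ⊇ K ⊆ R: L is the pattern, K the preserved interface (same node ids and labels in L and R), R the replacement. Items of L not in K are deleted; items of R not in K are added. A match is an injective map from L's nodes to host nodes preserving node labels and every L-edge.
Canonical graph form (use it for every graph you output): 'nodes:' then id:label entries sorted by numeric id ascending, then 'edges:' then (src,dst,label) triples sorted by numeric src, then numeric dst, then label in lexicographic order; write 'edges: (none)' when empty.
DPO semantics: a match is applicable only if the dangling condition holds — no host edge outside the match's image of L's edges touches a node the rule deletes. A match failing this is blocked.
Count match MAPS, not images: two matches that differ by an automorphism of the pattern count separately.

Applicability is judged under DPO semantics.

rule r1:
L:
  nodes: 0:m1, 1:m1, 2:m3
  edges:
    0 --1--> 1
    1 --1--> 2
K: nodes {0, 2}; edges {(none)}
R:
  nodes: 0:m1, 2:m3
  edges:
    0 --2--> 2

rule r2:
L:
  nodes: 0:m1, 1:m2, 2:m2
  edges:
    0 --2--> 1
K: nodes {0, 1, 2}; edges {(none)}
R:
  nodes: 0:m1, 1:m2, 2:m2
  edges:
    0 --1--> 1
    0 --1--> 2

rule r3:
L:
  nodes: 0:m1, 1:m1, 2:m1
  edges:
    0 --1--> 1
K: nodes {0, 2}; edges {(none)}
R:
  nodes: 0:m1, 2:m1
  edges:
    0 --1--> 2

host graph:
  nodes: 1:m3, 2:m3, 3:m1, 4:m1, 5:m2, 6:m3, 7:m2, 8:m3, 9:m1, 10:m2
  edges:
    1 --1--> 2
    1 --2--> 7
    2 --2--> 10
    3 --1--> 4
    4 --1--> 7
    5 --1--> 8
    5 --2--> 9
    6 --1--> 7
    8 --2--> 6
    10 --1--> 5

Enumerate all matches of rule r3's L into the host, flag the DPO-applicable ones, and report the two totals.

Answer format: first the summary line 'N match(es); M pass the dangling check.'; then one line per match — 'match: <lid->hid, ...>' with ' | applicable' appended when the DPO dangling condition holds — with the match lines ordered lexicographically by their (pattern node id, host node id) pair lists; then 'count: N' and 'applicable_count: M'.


1 match(es); 0 pass the dangling check.
match: 0->3, 1->4, 2->9
count: 1
applicable_count: 0


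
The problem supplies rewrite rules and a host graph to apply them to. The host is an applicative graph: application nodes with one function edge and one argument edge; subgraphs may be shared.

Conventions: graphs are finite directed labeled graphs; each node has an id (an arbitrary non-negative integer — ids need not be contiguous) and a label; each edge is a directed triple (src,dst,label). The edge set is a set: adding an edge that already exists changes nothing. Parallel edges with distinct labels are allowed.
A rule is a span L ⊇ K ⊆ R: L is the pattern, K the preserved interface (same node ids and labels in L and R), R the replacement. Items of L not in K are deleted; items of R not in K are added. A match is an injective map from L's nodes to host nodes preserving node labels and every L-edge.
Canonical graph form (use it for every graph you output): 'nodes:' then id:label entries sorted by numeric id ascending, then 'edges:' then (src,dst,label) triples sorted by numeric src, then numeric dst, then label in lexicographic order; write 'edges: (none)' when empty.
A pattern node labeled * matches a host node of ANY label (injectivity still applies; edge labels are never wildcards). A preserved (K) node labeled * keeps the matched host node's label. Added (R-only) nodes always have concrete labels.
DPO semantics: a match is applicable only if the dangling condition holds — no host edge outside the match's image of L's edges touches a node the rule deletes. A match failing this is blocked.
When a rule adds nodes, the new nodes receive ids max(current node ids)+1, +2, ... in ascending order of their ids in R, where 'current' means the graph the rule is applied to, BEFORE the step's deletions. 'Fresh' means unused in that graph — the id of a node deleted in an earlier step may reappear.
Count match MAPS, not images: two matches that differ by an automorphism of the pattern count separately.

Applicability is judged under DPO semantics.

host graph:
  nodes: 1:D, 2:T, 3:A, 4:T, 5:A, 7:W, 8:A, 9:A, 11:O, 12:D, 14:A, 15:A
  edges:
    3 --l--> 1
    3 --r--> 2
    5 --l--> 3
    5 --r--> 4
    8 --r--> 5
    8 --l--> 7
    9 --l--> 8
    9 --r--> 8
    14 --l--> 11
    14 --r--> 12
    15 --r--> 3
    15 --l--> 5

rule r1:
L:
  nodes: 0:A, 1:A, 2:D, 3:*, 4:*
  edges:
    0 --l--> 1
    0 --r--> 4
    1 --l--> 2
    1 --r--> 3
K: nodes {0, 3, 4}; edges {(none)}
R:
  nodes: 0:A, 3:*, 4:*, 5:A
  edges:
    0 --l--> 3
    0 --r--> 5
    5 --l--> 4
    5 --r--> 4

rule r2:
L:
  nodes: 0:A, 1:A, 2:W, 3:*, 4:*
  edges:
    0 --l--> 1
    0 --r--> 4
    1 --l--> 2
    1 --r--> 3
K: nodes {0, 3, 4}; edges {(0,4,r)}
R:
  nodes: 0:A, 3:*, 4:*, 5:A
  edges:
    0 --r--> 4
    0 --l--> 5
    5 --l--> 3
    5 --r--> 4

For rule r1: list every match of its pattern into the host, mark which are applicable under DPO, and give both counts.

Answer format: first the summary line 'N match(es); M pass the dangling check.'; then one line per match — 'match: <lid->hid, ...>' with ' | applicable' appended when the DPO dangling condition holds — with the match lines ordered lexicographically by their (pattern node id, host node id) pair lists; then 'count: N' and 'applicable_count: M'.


1 match(es); 0 pass the dangling check.
match: 0->5, 1->3, 2->1, 3->2, 4->4
count: 1
applicable_count: 0


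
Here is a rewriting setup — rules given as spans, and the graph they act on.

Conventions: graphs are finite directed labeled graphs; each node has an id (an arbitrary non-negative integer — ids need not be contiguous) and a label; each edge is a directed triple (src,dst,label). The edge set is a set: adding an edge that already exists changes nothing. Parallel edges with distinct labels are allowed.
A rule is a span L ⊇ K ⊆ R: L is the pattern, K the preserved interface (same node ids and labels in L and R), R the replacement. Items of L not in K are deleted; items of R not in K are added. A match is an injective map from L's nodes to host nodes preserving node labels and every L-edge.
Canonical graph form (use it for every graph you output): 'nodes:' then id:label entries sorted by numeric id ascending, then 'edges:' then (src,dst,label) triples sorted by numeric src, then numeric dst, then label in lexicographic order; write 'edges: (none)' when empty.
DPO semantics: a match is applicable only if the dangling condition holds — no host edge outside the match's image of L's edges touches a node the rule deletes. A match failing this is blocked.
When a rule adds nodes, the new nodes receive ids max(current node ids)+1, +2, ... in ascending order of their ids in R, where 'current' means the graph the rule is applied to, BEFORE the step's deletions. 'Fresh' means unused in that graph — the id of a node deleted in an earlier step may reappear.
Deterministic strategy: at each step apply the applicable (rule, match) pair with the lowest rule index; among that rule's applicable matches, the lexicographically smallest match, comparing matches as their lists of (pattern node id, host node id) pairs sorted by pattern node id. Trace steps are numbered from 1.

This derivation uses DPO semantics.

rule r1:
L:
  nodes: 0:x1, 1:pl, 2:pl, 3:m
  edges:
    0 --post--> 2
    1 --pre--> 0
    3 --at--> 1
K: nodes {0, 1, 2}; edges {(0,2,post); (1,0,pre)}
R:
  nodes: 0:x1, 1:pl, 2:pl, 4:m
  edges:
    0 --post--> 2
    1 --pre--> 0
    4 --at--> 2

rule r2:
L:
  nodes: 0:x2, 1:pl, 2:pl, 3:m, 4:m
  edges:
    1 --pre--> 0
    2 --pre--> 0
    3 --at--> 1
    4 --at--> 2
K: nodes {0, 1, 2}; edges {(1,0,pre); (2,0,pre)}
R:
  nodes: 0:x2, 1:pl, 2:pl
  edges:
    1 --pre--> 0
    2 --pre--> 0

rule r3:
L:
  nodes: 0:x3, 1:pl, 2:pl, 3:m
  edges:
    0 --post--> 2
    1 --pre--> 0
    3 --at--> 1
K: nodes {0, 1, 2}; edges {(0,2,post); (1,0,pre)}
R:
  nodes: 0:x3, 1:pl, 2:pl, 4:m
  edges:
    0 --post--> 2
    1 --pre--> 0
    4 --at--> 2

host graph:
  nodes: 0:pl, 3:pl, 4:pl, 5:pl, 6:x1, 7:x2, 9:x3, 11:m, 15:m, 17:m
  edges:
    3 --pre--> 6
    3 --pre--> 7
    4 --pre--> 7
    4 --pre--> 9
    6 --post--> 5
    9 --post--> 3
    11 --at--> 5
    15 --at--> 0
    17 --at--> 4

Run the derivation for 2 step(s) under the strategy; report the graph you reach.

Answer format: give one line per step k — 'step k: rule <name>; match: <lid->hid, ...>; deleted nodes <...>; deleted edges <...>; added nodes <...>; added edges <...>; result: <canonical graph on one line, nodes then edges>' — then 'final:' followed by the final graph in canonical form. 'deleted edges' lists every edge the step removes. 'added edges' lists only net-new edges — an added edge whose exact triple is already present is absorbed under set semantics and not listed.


step 1: rule r3; match: 0->9, 1->4, 2->3, 3->17; deleted nodes 17; deleted edges (17,4,at); added nodes 18; added edges (18,3,at); result: nodes: 0:pl, 3:pl, 4:pl, 5:pl, 6:x1, 7:x2, 9:x3, 11:m, 15:m, 18:m edges: (3,6,pre); (3,7,pre); (4,7,pre); (4,9,pre); (6,5,post); (9,3,post); (11,5,at); (15,0,at); (18,3,at)
step 2: rule r1; match: 0->6, 1->3, 2->5, 3->18; deleted nodes 18; deleted edges (18,3,at); added nodes 19; added edges (19,5,at); result: nodes: 0:pl, 3:pl, 4:pl, 5:pl, 6:x1, 7:x2, 9:x3, 11:m, 15:m, 19:m edges: (3,6,pre); (3,7,pre); (4,7,pre); (4,9,pre); (6,5,post); (9,3,post); (11,5,at); (15,0,at); (19,5,at)
final:
nodes: 0:pl, 3:pl, 4:pl, 5:pl, 6:x1, 7:x2, 9:x3, 11:m, 15:m, 19:m
edges: (3,6,pre); (3,7,pre); (4,7,pre); (4,9,pre); (6,5,post); (9,3,post); (11,5,at); (15,0,at); (19,5,at)


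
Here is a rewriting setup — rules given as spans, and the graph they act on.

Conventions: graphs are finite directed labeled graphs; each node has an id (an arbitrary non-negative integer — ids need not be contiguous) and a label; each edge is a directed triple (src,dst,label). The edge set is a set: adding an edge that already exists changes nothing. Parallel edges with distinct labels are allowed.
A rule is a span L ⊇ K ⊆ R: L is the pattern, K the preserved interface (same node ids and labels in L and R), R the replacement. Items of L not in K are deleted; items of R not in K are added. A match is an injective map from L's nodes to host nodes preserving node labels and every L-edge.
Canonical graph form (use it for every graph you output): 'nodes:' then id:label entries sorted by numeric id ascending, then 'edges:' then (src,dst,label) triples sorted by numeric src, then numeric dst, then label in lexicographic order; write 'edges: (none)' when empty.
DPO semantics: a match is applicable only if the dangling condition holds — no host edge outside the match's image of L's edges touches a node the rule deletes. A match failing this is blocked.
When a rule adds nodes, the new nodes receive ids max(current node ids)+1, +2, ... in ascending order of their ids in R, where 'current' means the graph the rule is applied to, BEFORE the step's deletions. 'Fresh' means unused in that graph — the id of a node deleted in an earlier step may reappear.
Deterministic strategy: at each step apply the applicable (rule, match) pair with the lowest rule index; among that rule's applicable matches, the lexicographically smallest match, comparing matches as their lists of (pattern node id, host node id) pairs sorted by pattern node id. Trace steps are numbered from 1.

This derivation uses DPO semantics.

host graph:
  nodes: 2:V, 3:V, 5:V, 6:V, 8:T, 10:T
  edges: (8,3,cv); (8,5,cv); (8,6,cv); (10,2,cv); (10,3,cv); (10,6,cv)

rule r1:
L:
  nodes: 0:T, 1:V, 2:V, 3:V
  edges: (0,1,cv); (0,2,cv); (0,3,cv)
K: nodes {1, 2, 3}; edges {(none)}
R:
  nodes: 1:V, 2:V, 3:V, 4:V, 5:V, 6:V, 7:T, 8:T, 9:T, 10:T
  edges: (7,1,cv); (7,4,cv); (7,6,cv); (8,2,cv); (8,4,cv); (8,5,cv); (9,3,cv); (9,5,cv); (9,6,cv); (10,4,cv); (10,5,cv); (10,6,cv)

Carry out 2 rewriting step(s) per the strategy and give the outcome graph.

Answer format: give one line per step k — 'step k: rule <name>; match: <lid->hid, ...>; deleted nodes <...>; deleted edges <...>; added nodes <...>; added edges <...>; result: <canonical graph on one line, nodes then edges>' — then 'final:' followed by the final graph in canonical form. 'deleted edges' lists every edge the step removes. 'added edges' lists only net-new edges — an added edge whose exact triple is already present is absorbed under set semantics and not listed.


step 1: rule r1; match: 0->8, 1->3, 2->5, 3->6; deleted nodes 8; deleted edges (8,3,cv); (8,5,cv); (8,6,cv); added nodes 11, 12, 13, 14, 15, 16, 17; added edges (14,3,cv); (14,11,cv); (14,13,cv); (15,5,cv); (15,11,cv); (15,12,cv); (16,6,cv); (16,12,cv); (16,13,cv); (17,11,cv); (17,12,cv); (17,13,cv); result: nodes: 2:V, 3:V, 5:V, 6:V, 10:T, 11:V, 12:V, 13:V, 14:T, 15:T, 16:T, 17:T edges: (10,2,cv); (10,3,cv); (10,6,cv); (14,3,cv); (14,11,cv); (14,13,cv); (15,5,cv); (15,11,cv); (15,12,cv); (16,6,cv); (16,12,cv); (16,13,cv); (17,11,cv); (17,12,cv); (17,13,cv)
step 2: rule r1; match: 0->10, 1->2, 2->3, 3->6; deleted nodes 10; deleted edges (10,2,cv); (10,3,cv); (10,6,cv); added nodes 18, 19, 20, 21, 22, 23, 24; added edges (21,2,cv); (21,18,cv); (21,20,cv); (22,3,cv); (22,18,cv); (22,19,cv); (23,6,cv); (23,19,cv); (23,20,cv); (24,18,cv); (24,19,cv); (24,20,cv); result: nodes: 2:V, 3:V, 5:V, 6:V, 11:V, 12:V, 13:V, 14:T, 15:T, 16:T, 17:T, 18:V, 19:V, 20:V, 21:T, 22:T, 23:T, 24:T edges: (14,3,cv); (14,11,cv); (14,13,cv); (15,5,cv); (15,11,cv); (15,12,cv); (16,6,cv); (16,12,cv); (16,13,cv); (17,11,cv); (17,12,cv); (17,13,cv); (21,2,cv); (21,18,cv); (21,20,cv); (22,3,cv); (22,18,cv); (22,19,cv); (23,6,cv); (23,19,cv); (23,20,cv); (24,18,cv); (24,19,cv); (24,20,cv)
final:
nodes: 2:V, 3:V, 5:V, 6:V, 11:V, 12:V, 13:V, 14:T, 15:T, 16:T, 17:T, 18:V, 19:V, 20:V, 21:T, 22:T, 23:T, 24:T
edges: (14,3,cv); (14,11,cv); (14,13,cv); (15,5,cv); (15,11,cv); (15,12,cv); (16,6,cv); (16,12,cv); (16,13,cv); (17,11,cv); (17,12,cv); (17,13,cv); (21,2,cv); (21,18,cv); (21,20,cv); (22,3,cv); (22,18,cv); (22,19,cv); (23,6,cv); (23,19,cv); (23,20,cv); (24,18,cv); (24,19,cv); (24,20,cv)
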